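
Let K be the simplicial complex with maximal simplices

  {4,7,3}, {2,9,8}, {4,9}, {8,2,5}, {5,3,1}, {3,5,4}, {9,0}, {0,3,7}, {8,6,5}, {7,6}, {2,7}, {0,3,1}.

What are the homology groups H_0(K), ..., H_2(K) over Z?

H_0 ≅ Z,  H_1 ≅ Z^4,  H_2 = 0.

Order the vertices as 0 < 1 < 2 < 3 < 4 < 5 < 6 < 7 < 8 < 9. Listing each simplex with vertices in this order, K has dimension 2 with simplices:

  0-simplices (10): [0], [1], [2], [3], [4], [5], [6], [7], [8], [9]
  1-simplices (21): [0,1], [0,3], [0,7], [0,9], [1,3], [1,5], [2,5], [2,7], [2,8], [2,9], [3,4], [3,5], [3,7], [4,5], [4,7], [4,9], [5,6], [5,8], [6,7], [6,8], [8,9]
  2-simplices (8): [0,1,3], [0,3,7], [1,3,5], [2,5,8], [2,8,9], [3,4,5], [3,4,7], [5,6,8]

giving chain groups C_0 ≅ Z^10, C_1 ≅ Z^21, C_2 ≅ Z^8.

The boundary map ∂_1: C_1 → C_0 sends each edge [p,q] (with p < q) to q − p.
This gives a 10×21 integer matrix of rank 9; reducing to Smith normal form yields diagonal entries (1,1,1,1,1,1,1,1,1).

Boundary ∂_2: C_2 → C_1 maps a triangle to the signed sum of its edges. For instance
  ∂[3,4,5] = [4,5] − [3,5] + [3,4],
  ∂[0,1,3] = [1,3] − [0,3] + [0,1].
The resulting 21×8 matrix has rank 8, and its Smith normal form has invariant factors (1,1,1,1,1,1,1,1).

Now H_k = ker ∂_k / im ∂_{k+1}, so:

  H_0: rank C_0 − rank ∂_1 = 10 − 9 = 1, and the invariant factors of ∂_1 are all 1, so H_0 ≅ Z.
  H_1: rank ker ∂_1 − rank ∂_2 = (21 − 9) − 8 = 4, and the invariant factors of ∂_2 are all 1, so H_1 ≅ Z^4.
  H_2: rank ker ∂_2 − rank ∂_3 = (8 − 8) − 0 = 0, and there is no ∂_3, so H_2 ≅ 0.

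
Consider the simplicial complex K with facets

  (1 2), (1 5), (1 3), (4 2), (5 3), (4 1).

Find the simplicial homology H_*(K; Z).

H_0 = Z,  H_1 = Z^2.

Order the vertices as 1 < 2 < 3 < 4 < 5. Listing each simplex with vertices in this order, K has dimension 1 with simplices:

  0-simplices (5): [1], [2], [3], [4], [5]
  1-simplices (6): [1,2], [1,3], [1,4], [1,5], [2,4], [3,5]

giving chain groups C_0 ≅ Z^5, C_1 ≅ Z^6.

The boundary map ∂_1: C_1 → C_0 is given by ∂[p,q] = [q] − [p].
This gives a 5×6 integer matrix of rank 4; reducing to Smith normal form yields diagonal entries (1,1,1,1).

Now H_k = ker ∂_k / im ∂_{k+1}, so:

  H_0: rank C_0 − rank ∂_1 = 5 − 4 = 1, and the invariant factors of ∂_1 are all 1, so H_0 = Z.
  H_1: rank ker ∂_1 − rank ∂_2 = (6 − 4) − 0 = 2, and there is no ∂_2, so H_1 = Z^2.

As a check, the Euler characteristic is 5 − 6 = -1, which agrees with 1 − 2 = -1.
(K is a triangulation of a wedge of 2 circles.)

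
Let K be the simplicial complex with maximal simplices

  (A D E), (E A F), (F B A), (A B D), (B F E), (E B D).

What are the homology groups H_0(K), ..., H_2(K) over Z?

H_0 ≅ Z,  H_1 = 0,  H_2 ≅ Z.

We work with the vertex ordering A < B < D < E < F. The simplices of K, each written with vertices in increasing order, are:

  0-simplices (5): A, B, D, E, F
  1-simplices (9): AB, AD, AE, AF, BD, BE, BF, DE, EF
  2-simplices (6): ABD, ABF, ADE, AEF, BDE, BEF

so the chain groups are C_0 ≅ Z^5, C_1 ≅ Z^9, C_2 ≅ Z^6.

∂_1: C_1 → C_0 is given by ∂[p,q] = [q] − [p].
The 5×9 boundary matrix has rank 4 and Smith normal form diag(1,1,1,1).

The boundary map ∂_2: C_2 → C_1 sends each 2-simplex [p,q,r] to [q,r] − [p,r] + [p,q]. For instance
  ∂AEF = EF − AF + AE,
  ∂BDE = DE − BE + BD.
The resulting 9×6 matrix has rank 5, and its Smith normal form has invariant factors (1,1,1,1,1).

Now H_k = ker ∂_k / im ∂_{k+1}, so:

  H_0: rank C_0 − rank ∂_1 = 5 − 4 = 1, and the invariant factors of ∂_1 are all 1, so H_0 = Z.
  H_1: rank ker ∂_1 − rank ∂_2 = (9 − 4) − 5 = 0, and the invariant factors of ∂_2 are all 1, so H_1 = 0.
  H_2: rank ker ∂_2 − rank ∂_3 = (6 − 5) − 0 = 1, and there is no ∂_3, so H_2 = Z.

As a check, the Euler characteristic is 5 − 9 + 6 = 2, which agrees with 1 − 0 + 1 = 2.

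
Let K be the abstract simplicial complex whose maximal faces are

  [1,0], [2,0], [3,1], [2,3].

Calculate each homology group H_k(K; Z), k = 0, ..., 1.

H_0 = Z,  H_1 = Z.

Take the total order 0 < 1 < 2 < 3 on the vertex set. Then K (dimension 1) consists of the simplices:

  0-simplices (4): [0], [1], [2], [3]
  1-simplices (4): [0,1], [0,2], [1,3], [2,3]

so the chain groups are C_0 ≅ Z^4, C_1 ≅ Z^4.

Boundary ∂_1: C_1 → C_0 is given by ∂[p,q] = [q] − [p].
This gives a 4×4 integer matrix of rank 3; reducing to Smith normal form yields diagonal entries (1,1,1).

From H_k ≅ ker(∂_k) / im(∂_{k+1}) we obtain:

  H_0: rank C_0 − rank ∂_1 = 4 − 3 = 1, and the invariant factors of ∂_1 are all 1, so H_0 = Z.
  H_1: rank ker ∂_1 − rank ∂_2 = (4 − 3) − 0 = 1, and there is no ∂_2, so H_1 = Z.

As a check, the Euler characteristic is 4 − 4 = 0, which agrees with 1 − 1 = 0.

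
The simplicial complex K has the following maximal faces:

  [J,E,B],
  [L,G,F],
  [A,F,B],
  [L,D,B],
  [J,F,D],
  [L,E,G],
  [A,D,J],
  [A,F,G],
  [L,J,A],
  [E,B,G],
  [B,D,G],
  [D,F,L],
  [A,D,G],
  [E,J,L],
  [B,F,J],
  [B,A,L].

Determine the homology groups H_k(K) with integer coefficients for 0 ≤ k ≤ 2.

H_0 = Z,  H_1 = Z^2,  H_2 = Z.

Take the total order A < B < D < E < F < G < J < L on the vertex set. Then K (dimension 2) consists of the simplices:

  0-simplices (8): A, B, D, E, F, G, J, L
  1-simplices (24): AB, AD, AF, AG, AJ, AL, BD, BE, BF, BG, BJ, BL, DF, DG, DJ, DL, EG, EJ, EL, FG, FJ, FL, GL, JL
  2-simplices (16): ABF, ABL, ADG, ADJ, AFG, AJL, BDG, BDL, BEG, BEJ, BFJ, DFJ, DFL, EGL, EJL, FGL

Hence C_0 ≅ Z^8, C_1 ≅ Z^24, C_2 ≅ Z^16.

The boundary map ∂_1: C_1 → C_0 is given by ∂[p,q] = [q] − [p]. For instance
  ∂GL = L − G.
As a 8×24 matrix over Z this has rank 7, with invariant factors (1,1,1,1,1,1,1).

∂_2: C_2 → C_1 sends each 2-simplex [p,q,r] to [q,r] − [p,r] + [p,q]. For instance
  ∂BFJ = FJ − BJ + BF,
  ∂BDG = DG − BG + BD.
The 24×16 boundary matrix has rank 15 and Smith normal form diag(1,1,1,1,1,1,1,1,1,1,1,1,1,1,1).

From H_k ≅ ker(∂_k) / im(∂_{k+1}) we obtain:

  H_0: rank C_0 − rank ∂_1 = 8 − 7 = 1, and the invariant factors of ∂_1 are all 1, so H_0 ≅ Z.
  H_1: rank ker ∂_1 − rank ∂_2 = (24 − 7) − 15 = 2, and the invariant factors of ∂_2 are all 1, so H_1 ≅ Z^2.
  H_2: rank ker ∂_2 − rank ∂_3 = (16 − 15) − 0 = 1, and there is no ∂_3, so H_2 ≅ Z.

As a check, the Euler characteristic is 8 − 24 + 16 = 0, which agrees with 1 − 2 + 1 = 0.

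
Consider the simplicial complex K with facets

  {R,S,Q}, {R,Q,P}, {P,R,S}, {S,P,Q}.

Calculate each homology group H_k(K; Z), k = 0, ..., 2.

Fix the vertex order P < Q < R < S and write every simplex with vertices in increasing order. Then dim K = 2 and the simplices of K are:

  0-simplices (4): P, Q, R, S
  1-simplices (6): PQ, PR, PS, QR, QS, RS
  2-simplices (4): PQR, PQS, PRS, QRS

giving chain groups C_0 ≅ Z^4, C_1 ≅ Z^6, C_2 ≅ Z^4.

Boundary ∂_1: C_1 → C_0 maps an edge to its endpoints' difference, ∂[p,q] = q − p. For instance
  ∂QR = R − Q.
The 4×6 boundary matrix has rank 3 and Smith normal form diag(1,1,1).

Boundary ∂_2: C_2 → C_1 sends each 2-simplex [p,q,r] to [q,r] − [p,r] + [p,q]. For instance
  ∂PQR = QR − PR + PQ,
  ∂QRS = RS − QS + QR.
The resulting 6×4 matrix has rank 3, and its Smith normal form has invariant factors (1,1,1).

From H_k ≅ ker(∂_k) / im(∂_{k+1}) we obtain:

  H_0: rank C_0 − rank ∂_1 = 4 − 3 = 1, and the invariant factors of ∂_1 are all 1, so H_0 ≅ Z.
  H_1: rank ker ∂_1 − rank ∂_2 = (6 − 3) − 3 = 0, and the invariant factors of ∂_2 are all 1, so H_1 ≅ 0.
  H_2: rank ker ∂_2 − rank ∂_3 = (4 − 3) − 0 = 1, and there is no ∂_3, so H_2 ≅ Z.

As a check, the Euler characteristic is 4 − 6 + 4 = 2, which agrees with 1 − 0 + 1 = 2.

H_0 ≅ Z,  H_1 = 0,  H_2 ≅ Z.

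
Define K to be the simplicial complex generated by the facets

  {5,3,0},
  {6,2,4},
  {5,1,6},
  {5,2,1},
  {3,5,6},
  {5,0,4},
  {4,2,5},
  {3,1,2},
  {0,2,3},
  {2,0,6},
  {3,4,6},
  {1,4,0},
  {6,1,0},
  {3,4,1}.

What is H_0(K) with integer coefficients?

H_0 = Z.

Fix the vertex order 0 < 1 < 2 < 3 < 4 < 5 < 6 and write every simplex with vertices in increasing order. Then dim K = 2 and the simplices of K are:

  0-simplices (7): [0], [1], [2], [3], [4], [5], [6]
  1-simplices (21): [0,1], [0,2], [0,3], [0,4], [0,5], [0,6], [1,2], [1,3], [1,4], [1,5], [1,6], [2,3], [2,4], [2,5], [2,6], [3,4], [3,5], [3,6], [4,5], [4,6], [5,6]
  2-simplices (14): [0,1,4], [0,1,6], [0,2,3], [0,2,6], [0,3,5], [0,4,5], [1,2,3], [1,2,5], [1,3,4], [1,5,6], [2,4,5], [2,4,6], [3,4,6], [3,5,6]

giving chain groups C_0 ≅ Z^7, C_1 ≅ Z^21, C_2 ≅ Z^14.

Boundary ∂_1: C_1 → C_0 maps an edge to its endpoints' difference, ∂[p,q] = q − p. For instance
  ∂[3,6] = [6] − [3].
The resulting 7×21 matrix has rank 6, and its Smith normal form has invariant factors (1,1,1,1,1,1).

Boundary ∂_2: C_2 → C_1 sends each 2-simplex [p,q,r] to [q,r] − [p,r] + [p,q]. For instance
  ∂[0,2,6] = [2,6] − [0,6] + [0,2],
  ∂[3,5,6] = [5,6] − [3,6] + [3,5].
The resulting 21×14 matrix has rank 13, and its Smith normal form has invariant factors (1,1,1,1,1,1,1,1,1,1,1,1,1).

Now H_k = ker ∂_k / im ∂_{k+1}, so:

  H_0: rank C_0 − rank ∂_1 = 7 − 6 = 1, and the invariant factors of ∂_1 are all 1, so H_0 = Z.

(K is a triangulation of the torus T^2.)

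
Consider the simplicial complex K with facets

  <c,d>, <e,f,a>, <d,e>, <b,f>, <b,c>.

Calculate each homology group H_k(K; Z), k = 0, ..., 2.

H_0 = Z,  H_1 = Z,  H_2 = 0.

K has 6 vertices, 7 edges, 1 triangle.
rank ∂_0 = 0, rank ∂_1 = 5 ⇒ b_0 = 6 − 0 − 5 = 1; all invariant factors of ∂_1 are 1 so no torsion. So H_0 ≅ Z.
rank ∂_1 = 5, rank ∂_2 = 1 ⇒ b_1 = 7 − 5 − 1 = 1; all invariant factors of ∂_2 are 1 so no torsion. So H_1 ≅ Z.
rank ∂_2 = 1, rank ∂_3 = 0 ⇒ b_2 = 1 − 1 − 0 = 0. So H_2 ≅ 0.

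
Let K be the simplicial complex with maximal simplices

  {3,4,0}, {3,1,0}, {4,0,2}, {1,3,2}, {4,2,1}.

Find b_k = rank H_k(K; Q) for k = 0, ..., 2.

b_0 = 1, b_1 = 1, b_2 = 0.

We work with the vertex ordering 0 < 1 < 2 < 3 < 4. The simplices of K, each written with vertices in increasing order, are:

  0-simplices (5): [0], [1], [2], [3], [4]
  1-simplices (10): [0,1], [0,2], [0,3], [0,4], [1,2], [1,3], [1,4], [2,3], [2,4], [3,4]
  2-simplices (5): [0,1,3], [0,2,4], [0,3,4], [1,2,3], [1,2,4]

giving chain groups C_0 ≅ Z^5, C_1 ≅ Z^10, C_2 ≅ Z^5.

Boundary ∂_1: C_1 → C_0 is given by ∂[p,q] = [q] − [p]. For instance
  ∂[2,3] = [3] − [2].
This gives a 5×10 integer matrix of rank 4; reducing to Smith normal form yields diagonal entries (1,1,1,1).

Boundary ∂_2: C_2 → C_1 acts by ∂[p,q,r] = [q,r] − [p,r] + [p,q]. For instance
  ∂[0,2,4] = [2,4] − [0,4] + [0,2],
  ∂[0,1,3] = [1,3] − [0,3] + [0,1].
The 10×5 boundary matrix has rank 5 and Smith normal form diag(1,1,1,1,1).

Computing H_k = (kernel of ∂_k) / (image of ∂_{k+1}):

  H_0: rank C_0 − rank ∂_1 = 5 − 4 = 1, and the invariant factors of ∂_1 are all 1, so H_0 = Z.
  H_1: rank ker ∂_1 − rank ∂_2 = (10 − 4) − 5 = 1, and the invariant factors of ∂_2 are all 1, so H_1 = Z.
  H_2: rank ker ∂_2 − rank ∂_3 = (5 − 5) − 0 = 0, and there is no ∂_3, so H_2 = 0.

Hence the Betti numbers are b_0 = 1, b_1 = 1, b_2 = 0.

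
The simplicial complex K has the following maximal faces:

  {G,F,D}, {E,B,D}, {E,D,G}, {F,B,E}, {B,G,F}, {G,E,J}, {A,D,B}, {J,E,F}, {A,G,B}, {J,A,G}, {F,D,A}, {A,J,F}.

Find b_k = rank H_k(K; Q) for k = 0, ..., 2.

b_0 = 1, b_1 = 0, b_2 = 0.

Take the total order A < B < D < E < F < G < J on the vertex set. Then K (dimension 2) consists of the simplices:

  0-simplices (7): A, B, D, E, F, G, J
  1-simplices (18): AB, AD, AF, AG, AJ, BD, BE, BF, BG, DE, DF, DG, EF, EG, EJ, FG, FJ, GJ
  2-simplices (12): ABD, ABG, ADF, AFJ, AGJ, BDE, BEF, BFG, DEG, DFG, EFJ, EGJ

giving chain groups C_0 ≅ Z^7, C_1 ≅ Z^18, C_2 ≅ Z^12.

∂_1: C_1 → C_0 maps an edge to its endpoints' difference, ∂[p,q] = q − p. For instance
  ∂FG = G − F.
The resulting 7×18 matrix has rank 6, and its Smith normal form has invariant factors (1,1,1,1,1,1).

∂_2: C_2 → C_1 sends each 2-simplex [p,q,r] to [q,r] − [p,r] + [p,q]. For instance
  ∂DFG = FG − DG + DF,
  ∂BFG = FG − BG + BF.
As a 18×12 matrix over Z this has rank 12, with invariant factors (1,1,1,1,1,1,1,1,1,1,1,2).

Reading off H_k = ker ∂_k / im ∂_{k+1}:

  H_0: rank C_0 − rank ∂_1 = 7 − 6 = 1, and the invariant factors of ∂_1 are all 1, so H_0 ≅ Z.
  H_1: rank ker ∂_1 − rank ∂_2 = (18 − 6) − 12 = 0, and ∂_2 has invariant factor 2 > 1, so H_1 ≅ Z/2.
  H_2: rank ker ∂_2 − rank ∂_3 = (12 − 12) − 0 = 0, and there is no ∂_3, so H_2 ≅ 0.

As a check, the Euler characteristic is 7 − 18 + 12 = 1, which agrees with 1 − 0 + 0 = 1.

Hence the Betti numbers are b_0 = 1, b_1 = 0, b_2 = 0.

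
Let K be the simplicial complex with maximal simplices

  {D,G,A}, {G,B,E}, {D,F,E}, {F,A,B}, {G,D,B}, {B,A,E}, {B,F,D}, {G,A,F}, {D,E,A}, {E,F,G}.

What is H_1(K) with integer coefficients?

H_1 = Z/2.

Order the vertices as A < B < D < E < F < G. Listing each simplex with vertices in this order, K has dimension 2 with simplices:

  0-simplices (6): A, B, D, E, F, G
  1-simplices (15): AB, AD, AE, AF, AG, BD, BE, BF, BG, DE, DF, DG, EF, EG, FG
  2-simplices (10): ABE, ABF, ADE, ADG, AFG, BDF, BDG, BEG, DEF, EFG

Hence C_0 ≅ Z^6, C_1 ≅ Z^15, C_2 ≅ Z^10.

Boundary ∂_1: C_1 → C_0 sends each edge [p,q] (with p < q) to q − p. For instance
  ∂EG = G − E.
The resulting 6×15 matrix has rank 5, and its Smith normal form has invariant factors (1,1,1,1,1).

Boundary ∂_2: C_2 → C_1 acts by ∂[p,q,r] = [q,r] − [p,r] + [p,q]. For instance
  ∂BEG = EG − BG + BE,
  ∂ADE = DE − AE + AD.
The 15×10 boundary matrix has rank 10 and Smith normal form diag(1,1,1,1,1,1,1,1,1,2).

From H_k ≅ ker(∂_k) / im(∂_{k+1}) we obtain:

  H_1: rank ker ∂_1 − rank ∂_2 = (15 − 5) − 10 = 0, and ∂_2 has invariant factor 2 > 1, so H_1 = Z/2.

(K is a triangulation of the real projective plane RP^2.)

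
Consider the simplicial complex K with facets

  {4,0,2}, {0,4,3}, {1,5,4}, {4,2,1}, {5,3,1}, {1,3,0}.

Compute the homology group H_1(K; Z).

H_1 ≅ Z.

Order the vertices as 0 < 1 < 2 < 3 < 4 < 5. Listing each simplex with vertices in this order, K has dimension 2 with simplices:

  0-simplices (6): [0], [1], [2], [3], [4], [5]
  1-simplices (12): [0,1], [0,2], [0,3], [0,4], [1,2], [1,3], [1,4], [1,5], [2,4], [3,4], [3,5], [4,5]
  2-simplices (6): [0,1,3], [0,2,4], [0,3,4], [1,2,4], [1,3,5], [1,4,5]

giving chain groups C_0 ≅ Z^6, C_1 ≅ Z^12, C_2 ≅ Z^6.

∂_1: C_1 → C_0 sends each edge [p,q] (with p < q) to q − p. For instance
  ∂[1,3] = [3] − [1].
The 6×12 boundary matrix has rank 5 and Smith normal form diag(1,1,1,1,1).

The boundary map ∂_2: C_2 → C_1 acts by ∂[p,q,r] = [q,r] − [p,r] + [p,q]. For instance
  ∂[0,1,3] = [1,3] − [0,3] + [0,1],
  ∂[1,3,5] = [3,5] − [1,5] + [1,3].
The resulting 12×6 matrix has rank 6, and its Smith normal form has invariant factors (1,1,1,1,1,1).

Now H_k = ker ∂_k / im ∂_{k+1}, so:

  H_1: rank ker ∂_1 − rank ∂_2 = (12 − 5) − 6 = 1, and the invariant factors of ∂_2 are all 1, so H_1 ≅ Z.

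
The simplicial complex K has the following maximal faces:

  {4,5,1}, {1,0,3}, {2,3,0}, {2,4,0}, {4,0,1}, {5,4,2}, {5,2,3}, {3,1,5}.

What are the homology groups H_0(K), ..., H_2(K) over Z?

H_0 = Z,  H_1 = 0,  H_2 = Z.

Fix the vertex order 0 < 1 < 2 < 3 < 4 < 5 and write every simplex with vertices in increasing order. Then dim K = 2 and the simplices of K are:

  0-simplices (6): [0], [1], [2], [3], [4], [5]
  1-simplices (12): [0,1], [0,2], [0,3], [0,4], [1,3], [1,4], [1,5], [2,3], [2,4], [2,5], [3,5], [4,5]
  2-simplices (8): [0,1,3], [0,1,4], [0,2,3], [0,2,4], [1,3,5], [1,4,5], [2,3,5], [2,4,5]

giving chain groups C_0 ≅ Z^6, C_1 ≅ Z^12, C_2 ≅ Z^8.

The boundary map ∂_1: C_1 → C_0 maps an edge to its endpoints' difference, ∂[p,q] = q − p. For instance
  ∂[3,5] = [5] − [3].
The resulting 6×12 matrix has rank 5, and its Smith normal form has invariant factors (1,1,1,1,1).

Boundary ∂_2: C_2 → C_1 sends each 2-simplex [p,q,r] to [q,r] − [p,r] + [p,q]. For instance
  ∂[1,4,5] = [4,5] − [1,5] + [1,4],
  ∂[0,1,4] = [1,4] − [0,4] + [0,1].
As a 12×8 matrix over Z this has rank 7, with invariant factors (1,1,1,1,1,1,1).

Now H_k = ker ∂_k / im ∂_{k+1}, so:

  H_0: rank C_0 − rank ∂_1 = 6 − 5 = 1, and the invariant factors of ∂_1 are all 1, so H_0 ≅ Z.
  H_1: rank ker ∂_1 − rank ∂_2 = (12 − 5) − 7 = 0, and the invariant factors of ∂_2 are all 1, so H_1 ≅ 0.
  H_2: rank ker ∂_2 − rank ∂_3 = (8 − 7) − 0 = 1, and there is no ∂_3, so H_2 ≅ Z.

As a check, the Euler characteristic is 6 − 12 + 8 = 2, which agrees with 1 − 0 + 1 = 2.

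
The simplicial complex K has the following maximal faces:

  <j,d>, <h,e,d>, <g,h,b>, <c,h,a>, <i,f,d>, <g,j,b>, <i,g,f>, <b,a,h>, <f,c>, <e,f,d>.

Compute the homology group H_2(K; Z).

Fix the vertex order a < b < c < d < e < f < g < h < i < j and write every simplex with vertices in increasing order. Then dim K = 2 and the simplices of K are:

  0-simplices (10): a, b, c, d, e, f, g, h, i, j
  1-simplices (20): ab, ac, ah, bg, bh, bj, cf, ch, de, df, dh, di, dj, ef, eh, fg, fi, gh, gi, gj
  2-simplices (8): abh, ach, bgh, bgj, def, deh, dfi, fgi

so the chain groups are C_0 ≅ Z^10, C_1 ≅ Z^20, C_2 ≅ Z^8.

∂_1: C_1 → C_0 is given by ∂[p,q] = [q] − [p]. For instance
  ∂bg = g − b.
This gives a 10×20 integer matrix of rank 9; reducing to Smith normal form yields diagonal entries (1,1,1,1,1,1,1,1,1).

The boundary map ∂_2: C_2 → C_1 maps a triangle to the signed sum of its edges. For instance
  ∂bgh = gh − bh + bg,
  ∂deh = eh − dh + de.
This gives a 20×8 integer matrix of rank 8; reducing to Smith normal form yields diagonal entries (1,1,1,1,1,1,1,1).

From H_k ≅ ker(∂_k) / im(∂_{k+1}) we obtain:

  H_2: rank ker ∂_2 − rank ∂_3 = (8 − 8) − 0 = 0, and there is no ∂_3, so H_2 = 0.

H_2 = 0.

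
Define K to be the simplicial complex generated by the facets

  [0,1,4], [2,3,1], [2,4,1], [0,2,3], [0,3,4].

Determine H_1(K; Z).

H_1 = Z.

Fix the vertex order 0 < 1 < 2 < 3 < 4 and write every simplex with vertices in increasing order. Then dim K = 2 and the simplices of K are:

  0-simplices (5): [0], [1], [2], [3], [4]
  1-simplices (10): [0,1], [0,2], [0,3], [0,4], [1,2], [1,3], [1,4], [2,3], [2,4], [3,4]
  2-simplices (5): [0,1,4], [0,2,3], [0,3,4], [1,2,3], [1,2,4]

Hence C_0 ≅ Z^5, C_1 ≅ Z^10, C_2 ≅ Z^5.

The boundary map ∂_1: C_1 → C_0 sends each edge [p,q] (with p < q) to q − p. For instance
  ∂[0,4] = [4] − [0].
This gives a 5×10 integer matrix of rank 4; reducing to Smith normal form yields diagonal entries (1,1,1,1).

Boundary ∂_2: C_2 → C_1 sends each 2-simplex [p,q,r] to [q,r] − [p,r] + [p,q]. For instance
  ∂[1,2,3] = [2,3] − [1,3] + [1,2],
  ∂[1,2,4] = [2,4] − [1,4] + [1,2].
The resulting 10×5 matrix has rank 5, and its Smith normal form has invariant factors (1,1,1,1,1).

From H_k ≅ ker(∂_k) / im(∂_{k+1}) we obtain:

  H_1: rank ker ∂_1 − rank ∂_2 = (10 − 4) − 5 = 1, and the invariant factors of ∂_2 are all 1, so H_1 = Z.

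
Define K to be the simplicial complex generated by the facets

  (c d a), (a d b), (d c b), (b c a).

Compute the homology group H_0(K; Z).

H_0 ≅ Z.

Fix the vertex order a < b < c < d and write every simplex with vertices in increasing order. Then dim K = 2 and the simplices of K are:

  0-simplices (4): a, b, c, d
  1-simplices (6): ab, ac, ad, bc, bd, cd
  2-simplices (4): abc, abd, acd, bcd

Hence C_0 ≅ Z^4, C_1 ≅ Z^6, C_2 ≅ Z^4.

Boundary ∂_1: C_1 → C_0 is given by ∂[p,q] = [q] − [p].
This gives a 4×6 integer matrix of rank 3; reducing to Smith normal form yields diagonal entries (1,1,1).

The boundary map ∂_2: C_2 → C_1 maps a triangle to the signed sum of its edges. For instance
  ∂bcd = cd − bd + bc,
  ∂acd = cd − ad + ac.
The resulting 6×4 matrix has rank 3, and its Smith normal form has invariant factors (1,1,1).

Reading off H_k = ker ∂_k / im ∂_{k+1}:

  H_0: rank C_0 − rank ∂_1 = 4 − 3 = 1, and the invariant factors of ∂_1 are all 1, so H_0 ≅ Z.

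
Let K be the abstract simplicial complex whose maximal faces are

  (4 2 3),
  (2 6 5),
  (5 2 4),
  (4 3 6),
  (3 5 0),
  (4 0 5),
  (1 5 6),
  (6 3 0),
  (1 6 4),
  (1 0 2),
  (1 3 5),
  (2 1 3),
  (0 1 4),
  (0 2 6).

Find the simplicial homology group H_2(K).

H_2 ≅ Z.

Order the vertices as 0 < 1 < 2 < 3 < 4 < 5 < 6. Listing each simplex with vertices in this order, K has dimension 2 with simplices:

  0-simplices (7): [0], [1], [2], [3], [4], [5], [6]
  1-simplices (21): [0,1], [0,2], [0,3], [0,4], [0,5], [0,6], [1,2], [1,3], [1,4], [1,5], [1,6], [2,3], [2,4], [2,5], [2,6], [3,4], [3,5], [3,6], [4,5], [4,6], [5,6]
  2-simplices (14): [0,1,2], [0,1,4], [0,2,6], [0,3,5], [0,3,6], [0,4,5], [1,2,3], [1,3,5], [1,4,6], [1,5,6], [2,3,4], [2,4,5], [2,5,6], [3,4,6]

Hence C_0 ≅ Z^7, C_1 ≅ Z^21, C_2 ≅ Z^14.

The boundary map ∂_1: C_1 → C_0 is given by ∂[p,q] = [q] − [p].
As a 7×21 matrix over Z this has rank 6, with invariant factors (1,1,1,1,1,1).

Boundary ∂_2: C_2 → C_1 sends each 2-simplex [p,q,r] to [q,r] − [p,r] + [p,q]. For instance
  ∂[2,4,5] = [4,5] − [2,5] + [2,4],
  ∂[0,2,6] = [2,6] − [0,6] + [0,2].
The resulting 21×14 matrix has rank 13, and its Smith normal form has invariant factors (1,1,1,1,1,1,1,1,1,1,1,1,1).

Reading off H_k = ker ∂_k / im ∂_{k+1}:

  H_2: rank ker ∂_2 − rank ∂_3 = (14 − 13) − 0 = 1, and there is no ∂_3, so H_2 ≅ Z.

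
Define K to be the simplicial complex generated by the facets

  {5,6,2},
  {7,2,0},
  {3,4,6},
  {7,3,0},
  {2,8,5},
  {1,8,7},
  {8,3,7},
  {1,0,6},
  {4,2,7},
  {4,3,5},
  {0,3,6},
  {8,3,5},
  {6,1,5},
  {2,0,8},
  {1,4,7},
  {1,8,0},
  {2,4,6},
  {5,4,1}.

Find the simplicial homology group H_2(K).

Order the vertices as 0 < 1 < 2 < 3 < 4 < 5 < 6 < 7 < 8. Listing each simplex with vertices in this order, K has dimension 2 with simplices:

  0-simplices (9): [0], [1], [2], [3], [4], [5], [6], [7], [8]
  1-simplices (27): (27 of them)
  2-simplices (18): [0,1,6], [0,1,8], [0,2,7], [0,2,8], [0,3,6], [0,3,7], [1,4,5], [1,4,7], [1,5,6], [1,7,8], [2,4,6], [2,4,7], [2,5,6], [2,5,8], [3,4,5], [3,4,6], [3,5,8], [3,7,8]

Hence C_0 ≅ Z^9, C_1 ≅ Z^27, C_2 ≅ Z^18.

The boundary map ∂_1: C_1 → C_0 is given by ∂[p,q] = [q] − [p].
The 9×27 boundary matrix has rank 8 and Smith normal form diag(1,1,1,1,1,1,1,1).

The boundary map ∂_2: C_2 → C_1 maps a triangle to the signed sum of its edges. For instance
  ∂[3,7,8] = [7,8] − [3,8] + [3,7],
  ∂[3,5,8] = [5,8] − [3,8] + [3,5].
This gives a 27×18 integer matrix of rank 18; reducing to Smith normal form yields diagonal entries (1,1,1,1,1,1,1,1,1,1,1,1,1,1,1,1,1,2).

Now H_k = ker ∂_k / im ∂_{k+1}, so:

  H_2: rank ker ∂_2 − rank ∂_3 = (18 − 18) − 0 = 0, and there is no ∂_3, so H_2 = 0.

H_2 ≅ 0.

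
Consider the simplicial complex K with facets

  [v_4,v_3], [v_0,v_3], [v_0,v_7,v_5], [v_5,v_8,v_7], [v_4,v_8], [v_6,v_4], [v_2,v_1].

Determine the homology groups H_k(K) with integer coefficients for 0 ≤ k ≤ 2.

H_0 ≅ Z^2,  H_1 ≅ Z,  H_2 = 0.

Take the total order v_0 < v_1 < v_2 < v_3 < v_4 < v_5 < v_6 < v_7 < v_8 on the vertex set. Then K (dimension 2) consists of the simplices:

  0-simplices (9): [v_0], [v_1], [v_2], [v_3], [v_4], [v_5], [v_6], [v_7], [v_8]
  1-simplices (10): [v_0,v_3], [v_0,v_5], [v_0,v_7], [v_1,v_2], [v_3,v_4], [v_4,v_6], [v_4,v_8], [v_5,v_7], [v_5,v_8], [v_7,v_8]
  2-simplices (2): [v_0,v_5,v_7], [v_5,v_7,v_8]

giving chain groups C_0 ≅ Z^9, C_1 ≅ Z^10, C_2 ≅ Z^2.

∂_1: C_1 → C_0 maps an edge to its endpoints' difference, ∂[p,q] = q − p.
As a 9×10 matrix over Z this has rank 7, with invariant factors (1,1,1,1,1,1,1).

Boundary ∂_2: C_2 → C_1 sends each 2-simplex [p,q,r] to [q,r] − [p,r] + [p,q]. For instance
  ∂[v_5,v_7,v_8] = [v_7,v_8] − [v_5,v_8] + [v_5,v_7],
  ∂[v_0,v_5,v_7] = [v_5,v_7] − [v_0,v_7] + [v_0,v_5].
The resulting 10×2 matrix has rank 2, and its Smith normal form has invariant factors (1,1).

Now H_k = ker ∂_k / im ∂_{k+1}, so:

  H_0: rank C_0 − rank ∂_1 = 9 − 7 = 2, and the invariant factors of ∂_1 are all 1, so H_0 = Z^2.
  H_1: rank ker ∂_1 − rank ∂_2 = (10 − 7) − 2 = 1, and the invariant factors of ∂_2 are all 1, so H_1 = Z.
  H_2: rank ker ∂_2 − rank ∂_3 = (2 − 2) − 0 = 0, and there is no ∂_3, so H_2 = 0.

As a check, the Euler characteristic is 9 − 10 + 2 = 1, which agrees with 2 − 1 + 0 = 1.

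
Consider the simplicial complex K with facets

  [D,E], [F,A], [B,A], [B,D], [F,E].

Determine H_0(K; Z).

We work with the vertex ordering A < B < D < E < F. The simplices of K, each written with vertices in increasing order, are:

  0-simplices (5): A, B, D, E, F
  1-simplices (5): AB, AF, BD, DE, EF

so the chain groups are C_0 ≅ Z^5, C_1 ≅ Z^5.

∂_1: C_1 → C_0 sends each edge [p,q] (with p < q) to q − p. For instance
  ∂EF = F − E.
This gives a 5×5 integer matrix of rank 4; reducing to Smith normal form yields diagonal entries (1,1,1,1).

Reading off H_k = ker ∂_k / im ∂_{k+1}:

  H_0: rank C_0 − rank ∂_1 = 5 − 4 = 1, and the invariant factors of ∂_1 are all 1, so H_0 ≅ Z.

H_0 ≅ Z.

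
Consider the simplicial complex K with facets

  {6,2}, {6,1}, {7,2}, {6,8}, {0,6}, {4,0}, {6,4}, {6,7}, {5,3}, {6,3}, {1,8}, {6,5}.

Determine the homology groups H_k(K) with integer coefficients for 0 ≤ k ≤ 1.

H_0 = Z,  H_1 = Z^4.

Fix the vertex order 0 < 1 < 2 < 3 < 4 < 5 < 6 < 7 < 8 and write every simplex with vertices in increasing order. Then dim K = 1 and the simplices of K are:

  0-simplices (9): [0], [1], [2], [3], [4], [5], [6], [7], [8]
  1-simplices (12): [0,4], [0,6], [1,6], [1,8], [2,6], [2,7], [3,5], [3,6], [4,6], [5,6], [6,7], [6,8]

Hence C_0 ≅ Z^9, C_1 ≅ Z^12.

The boundary map ∂_1: C_1 → C_0 maps an edge to its endpoints' difference, ∂[p,q] = q − p.
The 9×12 boundary matrix has rank 8 and Smith normal form diag(1,1,1,1,1,1,1,1).

Now H_k = ker ∂_k / im ∂_{k+1}, so:

  H_0: rank C_0 − rank ∂_1 = 9 − 8 = 1, and the invariant factors of ∂_1 are all 1, so H_0 = Z.
  H_1: rank ker ∂_1 − rank ∂_2 = (12 − 8) − 0 = 4, and there is no ∂_2, so H_1 = Z^4.

As a check, the Euler characteristic is 9 − 12 = -3, which agrees with 1 − 4 = -3.
(K is a triangulation of a wedge of 4 circles.)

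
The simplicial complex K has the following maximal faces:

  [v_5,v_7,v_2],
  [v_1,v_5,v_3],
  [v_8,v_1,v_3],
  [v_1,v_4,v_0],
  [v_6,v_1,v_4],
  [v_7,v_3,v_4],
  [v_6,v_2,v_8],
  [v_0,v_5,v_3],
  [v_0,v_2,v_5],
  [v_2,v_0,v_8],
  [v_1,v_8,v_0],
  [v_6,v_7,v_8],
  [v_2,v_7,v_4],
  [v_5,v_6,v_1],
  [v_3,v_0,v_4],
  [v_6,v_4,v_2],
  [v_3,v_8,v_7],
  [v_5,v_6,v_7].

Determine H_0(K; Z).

Fix the vertex order v_0 < v_1 < v_2 < v_3 < v_4 < v_5 < v_6 < v_7 < v_8 and write every simplex with vertices in increasing order. Then dim K = 2 and the simplices of K are:

  0-simplices (9): [v_0], [v_1], [v_2], [v_3], [v_4], [v_5], [v_6], [v_7], [v_8]
  1-simplices (27): (27 of them)
  2-simplices (18): (18 of them)

giving chain groups C_0 ≅ Z^9, C_1 ≅ Z^27, C_2 ≅ Z^18.

The boundary map ∂_1: C_1 → C_0 maps an edge to its endpoints' difference, ∂[p,q] = q − p. For instance
  ∂[v_7,v_8] = [v_8] − [v_7].
The resulting 9×27 matrix has rank 8, and its Smith normal form has invariant factors (1,1,1,1,1,1,1,1).

Boundary ∂_2: C_2 → C_1 maps a triangle to the signed sum of its edges. For instance
  ∂[v_0,v_3,v_5] = [v_3,v_5] − [v_0,v_5] + [v_0,v_3],
  ∂[v_0,v_2,v_8] = [v_2,v_8] − [v_0,v_8] + [v_0,v_2].
The resulting 27×18 matrix has rank 18, and its Smith normal form has invariant factors (1,1,1,1,1,1,1,1,1,1,1,1,1,1,1,1,1,2).

Computing H_k = (kernel of ∂_k) / (image of ∂_{k+1}):

  H_0: rank C_0 − rank ∂_1 = 9 − 8 = 1, and the invariant factors of ∂_1 are all 1, so H_0 ≅ Z.

H_0 ≅ Z.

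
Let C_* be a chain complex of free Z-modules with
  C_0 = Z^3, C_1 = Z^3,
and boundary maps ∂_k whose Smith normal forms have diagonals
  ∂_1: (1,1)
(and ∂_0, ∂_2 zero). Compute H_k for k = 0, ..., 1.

H_0 ≅ Z,  H_1 ≅ Z.

H_0: b_0 = 3 − 0 − 2 = 1; torsion from ∂_1 factors > 1: none. So H_0 ≅ Z.
H_1: b_1 = 3 − 2 − 0 = 1; torsion from ∂_2 factors > 1: none. So H_1 ≅ Z.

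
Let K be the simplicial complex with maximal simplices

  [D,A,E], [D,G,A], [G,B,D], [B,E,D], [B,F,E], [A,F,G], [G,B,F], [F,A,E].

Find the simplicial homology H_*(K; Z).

Order the vertices as A < B < D < E < F < G. Listing each simplex with vertices in this order, K has dimension 2 with simplices:

  0-simplices (6): A, B, D, E, F, G
  1-simplices (12): AD, AE, AF, AG, BD, BE, BF, BG, DE, DG, EF, FG
  2-simplices (8): ADE, ADG, AEF, AFG, BDE, BDG, BEF, BFG

so the chain groups are C_0 ≅ Z^6, C_1 ≅ Z^12, C_2 ≅ Z^8.

The boundary map ∂_1: C_1 → C_0 maps an edge to its endpoints' difference, ∂[p,q] = q − p. For instance
  ∂DE = E − D.
The 6×12 boundary matrix has rank 5 and Smith normal form diag(1,1,1,1,1).

∂_2: C_2 → C_1 acts by ∂[p,q,r] = [q,r] − [p,r] + [p,q]. For instance
  ∂ADE = DE − AE + AD,
  ∂AEF = EF − AF + AE.
As a 12×8 matrix over Z this has rank 7, with invariant factors (1,1,1,1,1,1,1).

Computing H_k = (kernel of ∂_k) / (image of ∂_{k+1}):

  H_0: rank C_0 − rank ∂_1 = 6 − 5 = 1, and the invariant factors of ∂_1 are all 1, so H_0 = Z.
  H_1: rank ker ∂_1 − rank ∂_2 = (12 − 5) − 7 = 0, and the invariant factors of ∂_2 are all 1, so H_1 = 0.
  H_2: rank ker ∂_2 − rank ∂_3 = (8 − 7) − 0 = 1, and there is no ∂_3, so H_2 = Z.

(K is a triangulation of the 2-sphere S^2.)

H_0 = Z,  H_1 = 0,  H_2 = Z.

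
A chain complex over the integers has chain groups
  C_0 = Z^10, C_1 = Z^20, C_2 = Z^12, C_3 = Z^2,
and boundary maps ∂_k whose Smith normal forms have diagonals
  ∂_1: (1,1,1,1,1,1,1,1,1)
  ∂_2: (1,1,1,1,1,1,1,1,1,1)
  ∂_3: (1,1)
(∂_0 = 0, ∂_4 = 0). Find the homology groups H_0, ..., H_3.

H_0: b_0 = 10 − 0 − 9 = 1; torsion from ∂_1 factors > 1: none. So H_0 ≅ Z.
H_1: b_1 = 20 − 9 − 10 = 1; torsion from ∂_2 factors > 1: none. So H_1 ≅ Z.
H_2: b_2 = 12 − 10 − 2 = 0; torsion from ∂_3 factors > 1: none. So H_2 ≅ 0.
H_3: b_3 = 2 − 2 − 0 = 0; torsion from ∂_4 factors > 1: none. So H_3 ≅ 0.

H_0 ≅ Z,  H_1 ≅ Z,  H_2 = 0,  H_3 = 0.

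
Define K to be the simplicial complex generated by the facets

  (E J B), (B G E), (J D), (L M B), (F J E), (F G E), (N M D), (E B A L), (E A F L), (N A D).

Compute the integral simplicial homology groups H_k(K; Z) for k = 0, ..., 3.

Fix the vertex order A < B < D < E < F < G < J < L < M < N and write every simplex with vertices in increasing order. Then dim K = 3 and the simplices of K are:

  0-simplices (10): A, B, D, E, F, G, J, L, M, N
  1-simplices (23): AB, AD, AE, AF, AL, AN, BE, BG, BJ, BL, BM, DJ, DM, DN, EF, EG, EJ, EL, FG, FJ, FL, LM, MN
  2-simplices (14): ABE, ABL, ADN, AEF, AEL, AFL, BEG, BEJ, BEL, BLM, DMN, EFG, EFJ, EFL
  3-simplices (2): ABEL, AEFL

Hence C_0 ≅ Z^10, C_1 ≅ Z^23, C_2 ≅ Z^14, C_3 ≅ Z^2.

∂_1: C_1 → C_0 sends each edge [p,q] (with p < q) to q − p.
This gives a 10×23 integer matrix of rank 9; reducing to Smith normal form yields diagonal entries (1,1,1,1,1,1,1,1,1).

∂_2: C_2 → C_1 maps a triangle to the signed sum of its edges. For instance
  ∂AEF = EF − AF + AE,
  ∂BLM = LM − BM + BL.
This gives a 23×14 integer matrix of rank 12; reducing to Smith normal form yields diagonal entries (1,1,1,1,1,1,1,1,1,1,1,1).

Boundary ∂_3: C_3 → C_2 sends each 3-simplex σ to the alternating sum Σ_i (−1)^i (σ with its i-th vertex removed). For instance
  ∂AEFL = EFL − AFL + AEL − AEF,
  ∂ABEL = BEL − AEL + ABL − ABE.
This gives a 14×2 integer matrix of rank 2; reducing to Smith normal form yields diagonal entries (1,1).

From H_k ≅ ker(∂_k) / im(∂_{k+1}) we obtain:

  H_0: rank C_0 − rank ∂_1 = 10 − 9 = 1, and the invariant factors of ∂_1 are all 1, so H_0 ≅ Z.
  H_1: rank ker ∂_1 − rank ∂_2 = (23 − 9) − 12 = 2, and the invariant factors of ∂_2 are all 1, so H_1 ≅ Z^2.
  H_2: rank ker ∂_2 − rank ∂_3 = (14 − 12) − 2 = 0, and the invariant factors of ∂_3 are all 1, so H_2 ≅ 0.
  H_3: rank ker ∂_3 − rank ∂_4 = (2 − 2) − 0 = 0, and there is no ∂_4, so H_3 ≅ 0.

As a check, the Euler characteristic is 10 − 23 + 14 − 2 = -1, which agrees with 1 − 2 + 0 − 0 = -1.

H_0 ≅ Z,  H_1 ≅ Z^2,  H_2 = 0,  H_3 = 0.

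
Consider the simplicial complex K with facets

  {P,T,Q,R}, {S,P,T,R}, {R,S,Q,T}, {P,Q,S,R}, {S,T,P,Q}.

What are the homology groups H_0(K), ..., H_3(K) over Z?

H_0 ≅ Z,  H_1 = 0,  H_2 = 0,  H_3 ≅ Z.

Fix the vertex order P < Q < R < S < T and write every simplex with vertices in increasing order. Then dim K = 3 and the simplices of K are:

  0-simplices (5): P, Q, R, S, T
  1-simplices (10): PQ, PR, PS, PT, QR, QS, QT, RS, RT, ST
  2-simplices (10): PQR, PQS, PQT, PRS, PRT, PST, QRS, QRT, QST, RST
  3-simplices (5): PQRS, PQRT, PQST, PRST, QRST

giving chain groups C_0 ≅ Z^5, C_1 ≅ Z^10, C_2 ≅ Z^10, C_3 ≅ Z^5.

The boundary map ∂_1: C_1 → C_0 sends each edge [p,q] (with p < q) to q − p.
The resulting 5×10 matrix has rank 4, and its Smith normal form has invariant factors (1,1,1,1).

∂_2: C_2 → C_1 maps a triangle to the signed sum of its edges. For instance
  ∂QRT = RT − QT + QR,
  ∂QRS = RS − QS + QR.
The 10×10 boundary matrix has rank 6 and Smith normal form diag(1,1,1,1,1,1).

Boundary ∂_3: C_3 → C_2 sends each 3-simplex σ to the alternating sum Σ_i (−1)^i (σ with its i-th vertex removed). For instance
  ∂QRST = RST − QST + QRT − QRS,
  ∂PQRS = QRS − PRS + PQS − PQR.
The resulting 10×5 matrix has rank 4, and its Smith normal form has invariant factors (1,1,1,1).

Reading off H_k = ker ∂_k / im ∂_{k+1}:

  H_0: rank C_0 − rank ∂_1 = 5 − 4 = 1, and the invariant factors of ∂_1 are all 1, so H_0 ≅ Z.
  H_1: rank ker ∂_1 − rank ∂_2 = (10 − 4) − 6 = 0, and the invariant factors of ∂_2 are all 1, so H_1 ≅ 0.
  H_2: rank ker ∂_2 − rank ∂_3 = (10 − 6) − 4 = 0, and the invariant factors of ∂_3 are all 1, so H_2 ≅ 0.
  H_3: rank ker ∂_3 − rank ∂_4 = (5 − 4) − 0 = 1, and there is no ∂_4, so H_3 ≅ Z.

As a check, the Euler characteristic is 5 − 10 + 10 − 5 = 0, which agrees with 1 − 0 + 0 − 1 = 0.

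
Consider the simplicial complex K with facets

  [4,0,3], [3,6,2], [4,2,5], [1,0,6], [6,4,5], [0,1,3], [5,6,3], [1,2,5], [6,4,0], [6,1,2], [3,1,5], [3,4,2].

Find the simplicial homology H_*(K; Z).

H_0 = Z,  H_1 = Z/2,  H_2 = 0.

Take the total order 0 < 1 < 2 < 3 < 4 < 5 < 6 on the vertex set. Then K (dimension 2) consists of the simplices:

  0-simplices (7): [0], [1], [2], [3], [4], [5], [6]
  1-simplices (18): [0,1], [0,3], [0,4], [0,6], [1,2], [1,3], [1,5], [1,6], [2,3], [2,4], [2,5], [2,6], [3,4], [3,5], [3,6], [4,5], [4,6], [5,6]
  2-simplices (12): [0,1,3], [0,1,6], [0,3,4], [0,4,6], [1,2,5], [1,2,6], [1,3,5], [2,3,4], [2,3,6], [2,4,5], [3,5,6], [4,5,6]

Hence C_0 ≅ Z^7, C_1 ≅ Z^18, C_2 ≅ Z^12.

Boundary ∂_1: C_1 → C_0 sends each edge [p,q] (with p < q) to q − p.
As a 7×18 matrix over Z this has rank 6, with invariant factors (1,1,1,1,1,1).

∂_2: C_2 → C_1 sends each 2-simplex [p,q,r] to [q,r] − [p,r] + [p,q]. For instance
  ∂[0,4,6] = [4,6] − [0,6] + [0,4],
  ∂[0,3,4] = [3,4] − [0,4] + [0,3].
This gives a 18×12 integer matrix of rank 12; reducing to Smith normal form yields diagonal entries (1,1,1,1,1,1,1,1,1,1,1,2).

Reading off H_k = ker ∂_k / im ∂_{k+1}:

  H_0: rank C_0 − rank ∂_1 = 7 − 6 = 1, and the invariant factors of ∂_1 are all 1, so H_0 = Z.
  H_1: rank ker ∂_1 − rank ∂_2 = (18 − 6) − 12 = 0, and ∂_2 has invariant factor 2 > 1, so H_1 = Z/2.
  H_2: rank ker ∂_2 − rank ∂_3 = (12 − 12) − 0 = 0, and there is no ∂_3, so H_2 = 0.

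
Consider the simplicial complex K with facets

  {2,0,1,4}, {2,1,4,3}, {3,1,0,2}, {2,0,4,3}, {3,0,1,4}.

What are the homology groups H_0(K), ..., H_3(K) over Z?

Order the vertices as 0 < 1 < 2 < 3 < 4. Listing each simplex with vertices in this order, K has dimension 3 with simplices:

  0-simplices (5): [0], [1], [2], [3], [4]
  1-simplices (10): [0,1], [0,2], [0,3], [0,4], [1,2], [1,3], [1,4], [2,3], [2,4], [3,4]
  2-simplices (10): [0,1,2], [0,1,3], [0,1,4], [0,2,3], [0,2,4], [0,3,4], [1,2,3], [1,2,4], [1,3,4], [2,3,4]
  3-simplices (5): [0,1,2,3], [0,1,2,4], [0,1,3,4], [0,2,3,4], [1,2,3,4]

giving chain groups C_0 ≅ Z^5, C_1 ≅ Z^10, C_2 ≅ Z^10, C_3 ≅ Z^5.

The boundary map ∂_1: C_1 → C_0 sends each edge [p,q] (with p < q) to q − p.
This gives a 5×10 integer matrix of rank 4; reducing to Smith normal form yields diagonal entries (1,1,1,1).

The boundary map ∂_2: C_2 → C_1 maps a triangle to the signed sum of its edges. For instance
  ∂[0,2,4] = [2,4] − [0,4] + [0,2],
  ∂[0,3,4] = [3,4] − [0,4] + [0,3].
This gives a 10×10 integer matrix of rank 6; reducing to Smith normal form yields diagonal entries (1,1,1,1,1,1).

The boundary map ∂_3: C_3 → C_2 sends each 3-simplex σ to the alternating sum Σ_i (−1)^i (σ with its i-th vertex removed). For instance
  ∂[0,1,3,4] = [1,3,4] − [0,3,4] + [0,1,4] − [0,1,3],
  ∂[1,2,3,4] = [2,3,4] − [1,3,4] + [1,2,4] − [1,2,3].
This gives a 10×5 integer matrix of rank 4; reducing to Smith normal form yields diagonal entries (1,1,1,1).

Reading off H_k = ker ∂_k / im ∂_{k+1}:

  H_0: rank C_0 − rank ∂_1 = 5 − 4 = 1, and the invariant factors of ∂_1 are all 1, so H_0 = Z.
  H_1: rank ker ∂_1 − rank ∂_2 = (10 − 4) − 6 = 0, and the invariant factors of ∂_2 are all 1, so H_1 = 0.
  H_2: rank ker ∂_2 − rank ∂_3 = (10 − 6) − 4 = 0, and the invariant factors of ∂_3 are all 1, so H_2 = 0.
  H_3: rank ker ∂_3 − rank ∂_4 = (5 − 4) − 0 = 1, and there is no ∂_4, so H_3 = Z.

As a check, the Euler characteristic is 5 − 10 + 10 − 5 = 0, which agrees with 1 − 0 + 0 − 1 = 0.
(K is a triangulation of the 3-sphere S^3.)

H_0 = Z,  H_1 = 0,  H_2 = 0,  H_3 = Z.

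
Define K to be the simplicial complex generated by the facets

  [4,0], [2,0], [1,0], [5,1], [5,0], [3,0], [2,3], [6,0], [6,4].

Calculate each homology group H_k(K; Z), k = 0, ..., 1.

Order the vertices as 0 < 1 < 2 < 3 < 4 < 5 < 6. Listing each simplex with vertices in this order, K has dimension 1 with simplices:

  0-simplices (7): [0], [1], [2], [3], [4], [5], [6]
  1-simplices (9): [0,1], [0,2], [0,3], [0,4], [0,5], [0,6], [1,5], [2,3], [4,6]

giving chain groups C_0 ≅ Z^7, C_1 ≅ Z^9.

Boundary ∂_1: C_1 → C_0 is given by ∂[p,q] = [q] − [p].
The resulting 7×9 matrix has rank 6, and its Smith normal form has invariant factors (1,1,1,1,1,1).

From H_k ≅ ker(∂_k) / im(∂_{k+1}) we obtain:

  H_0: rank C_0 − rank ∂_1 = 7 − 6 = 1, and the invariant factors of ∂_1 are all 1, so H_0 ≅ Z.
  H_1: rank ker ∂_1 − rank ∂_2 = (9 − 6) − 0 = 3, and there is no ∂_2, so H_1 ≅ Z^3.

As a check, the Euler characteristic is 7 − 9 = -2, which agrees with 1 − 3 = -2.

H_0 = Z,  H_1 = Z^3.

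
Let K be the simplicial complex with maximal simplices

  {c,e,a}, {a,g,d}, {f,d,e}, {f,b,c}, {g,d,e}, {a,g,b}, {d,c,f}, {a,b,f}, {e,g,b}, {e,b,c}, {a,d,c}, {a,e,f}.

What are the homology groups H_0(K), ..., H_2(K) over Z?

H_0 = Z,  H_1 = Z/2,  H_2 = 0.

K has 7 vertices, 18 edges, 12 triangles.
rank ∂_0 = 0, rank ∂_1 = 6 ⇒ b_0 = 7 − 0 − 6 = 1; all invariant factors of ∂_1 are 1 so no torsion. So H_0 ≅ Z.
rank ∂_1 = 6, rank ∂_2 = 12 ⇒ b_1 = 18 − 6 − 12 = 0; ∂_2 has invariant factor(s) [2] giving torsion. So H_1 ≅ Z/2.
rank ∂_2 = 12, rank ∂_3 = 0 ⇒ b_2 = 12 − 12 − 0 = 0. So H_2 ≅ 0.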